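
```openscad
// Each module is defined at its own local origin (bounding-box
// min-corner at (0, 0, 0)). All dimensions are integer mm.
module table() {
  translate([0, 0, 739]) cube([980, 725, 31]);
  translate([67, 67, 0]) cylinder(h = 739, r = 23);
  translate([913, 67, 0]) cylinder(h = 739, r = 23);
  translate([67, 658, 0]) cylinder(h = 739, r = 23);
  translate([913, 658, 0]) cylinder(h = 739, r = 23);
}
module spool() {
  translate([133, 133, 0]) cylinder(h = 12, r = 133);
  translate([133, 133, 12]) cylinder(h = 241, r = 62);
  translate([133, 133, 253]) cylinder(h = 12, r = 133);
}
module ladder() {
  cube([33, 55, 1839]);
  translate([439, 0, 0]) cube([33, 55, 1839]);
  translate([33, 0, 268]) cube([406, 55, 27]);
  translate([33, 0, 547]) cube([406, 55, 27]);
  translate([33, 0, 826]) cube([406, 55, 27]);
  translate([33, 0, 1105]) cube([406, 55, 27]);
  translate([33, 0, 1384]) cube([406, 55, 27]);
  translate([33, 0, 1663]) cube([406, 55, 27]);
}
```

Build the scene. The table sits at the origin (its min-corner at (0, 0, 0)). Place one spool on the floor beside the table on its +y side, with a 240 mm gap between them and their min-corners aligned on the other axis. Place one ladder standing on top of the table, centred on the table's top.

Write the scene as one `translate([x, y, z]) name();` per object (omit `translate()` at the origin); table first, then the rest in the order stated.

table();
translate([0, 965, 0]) spool();
translate([254, 335, 770]) ladder();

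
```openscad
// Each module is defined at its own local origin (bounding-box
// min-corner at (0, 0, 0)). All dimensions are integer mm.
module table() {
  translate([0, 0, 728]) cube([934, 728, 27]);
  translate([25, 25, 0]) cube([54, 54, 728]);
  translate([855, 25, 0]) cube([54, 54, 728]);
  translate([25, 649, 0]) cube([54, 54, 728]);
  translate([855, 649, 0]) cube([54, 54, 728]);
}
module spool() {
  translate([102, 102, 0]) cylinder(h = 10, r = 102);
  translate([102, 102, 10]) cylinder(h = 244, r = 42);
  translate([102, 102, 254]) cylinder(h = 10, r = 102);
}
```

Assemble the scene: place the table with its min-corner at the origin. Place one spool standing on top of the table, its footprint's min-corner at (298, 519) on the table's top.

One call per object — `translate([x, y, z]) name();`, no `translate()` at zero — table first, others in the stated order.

table();
translate([298, 519, 755]) spool();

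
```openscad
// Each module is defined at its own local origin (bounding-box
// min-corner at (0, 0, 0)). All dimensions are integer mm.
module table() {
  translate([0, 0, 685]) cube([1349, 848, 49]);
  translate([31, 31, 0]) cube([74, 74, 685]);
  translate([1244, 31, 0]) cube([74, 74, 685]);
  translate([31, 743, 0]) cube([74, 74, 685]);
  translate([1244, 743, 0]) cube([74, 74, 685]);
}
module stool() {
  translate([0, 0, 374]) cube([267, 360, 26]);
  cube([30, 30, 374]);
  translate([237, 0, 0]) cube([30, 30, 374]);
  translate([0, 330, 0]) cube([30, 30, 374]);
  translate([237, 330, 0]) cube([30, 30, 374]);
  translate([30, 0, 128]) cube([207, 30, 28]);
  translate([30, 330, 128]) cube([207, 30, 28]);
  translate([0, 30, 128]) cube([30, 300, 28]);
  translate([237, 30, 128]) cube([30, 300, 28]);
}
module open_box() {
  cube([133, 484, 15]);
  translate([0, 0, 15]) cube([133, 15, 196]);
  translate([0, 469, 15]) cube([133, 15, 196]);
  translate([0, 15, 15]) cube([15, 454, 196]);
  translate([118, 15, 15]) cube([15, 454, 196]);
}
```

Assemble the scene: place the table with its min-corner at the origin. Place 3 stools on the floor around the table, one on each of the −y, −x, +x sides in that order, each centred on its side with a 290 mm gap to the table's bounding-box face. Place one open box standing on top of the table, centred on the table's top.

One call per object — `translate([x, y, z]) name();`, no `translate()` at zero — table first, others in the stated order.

table();
translate([541, -650, 0]) stool();
translate([-557, 244, 0]) stool();
translate([1639, 244, 0]) stool();
translate([608, 182, 734]) open_box();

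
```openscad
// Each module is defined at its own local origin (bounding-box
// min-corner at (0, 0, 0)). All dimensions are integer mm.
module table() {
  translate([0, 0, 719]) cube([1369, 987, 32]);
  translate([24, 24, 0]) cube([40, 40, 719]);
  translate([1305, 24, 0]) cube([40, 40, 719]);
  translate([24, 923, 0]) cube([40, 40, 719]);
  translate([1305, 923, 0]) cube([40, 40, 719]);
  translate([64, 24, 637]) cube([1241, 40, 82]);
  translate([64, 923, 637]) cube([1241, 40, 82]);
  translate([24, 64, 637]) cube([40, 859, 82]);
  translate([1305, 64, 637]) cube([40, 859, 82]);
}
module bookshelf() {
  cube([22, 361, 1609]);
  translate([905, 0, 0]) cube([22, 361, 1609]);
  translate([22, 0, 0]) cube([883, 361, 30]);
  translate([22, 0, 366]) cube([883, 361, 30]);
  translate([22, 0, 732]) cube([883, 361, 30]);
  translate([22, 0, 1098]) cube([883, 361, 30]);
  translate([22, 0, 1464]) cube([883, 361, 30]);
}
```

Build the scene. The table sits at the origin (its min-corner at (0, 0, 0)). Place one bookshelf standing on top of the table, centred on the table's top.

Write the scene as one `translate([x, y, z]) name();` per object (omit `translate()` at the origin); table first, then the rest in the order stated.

table();
translate([221, 313, 751]) bookshelf();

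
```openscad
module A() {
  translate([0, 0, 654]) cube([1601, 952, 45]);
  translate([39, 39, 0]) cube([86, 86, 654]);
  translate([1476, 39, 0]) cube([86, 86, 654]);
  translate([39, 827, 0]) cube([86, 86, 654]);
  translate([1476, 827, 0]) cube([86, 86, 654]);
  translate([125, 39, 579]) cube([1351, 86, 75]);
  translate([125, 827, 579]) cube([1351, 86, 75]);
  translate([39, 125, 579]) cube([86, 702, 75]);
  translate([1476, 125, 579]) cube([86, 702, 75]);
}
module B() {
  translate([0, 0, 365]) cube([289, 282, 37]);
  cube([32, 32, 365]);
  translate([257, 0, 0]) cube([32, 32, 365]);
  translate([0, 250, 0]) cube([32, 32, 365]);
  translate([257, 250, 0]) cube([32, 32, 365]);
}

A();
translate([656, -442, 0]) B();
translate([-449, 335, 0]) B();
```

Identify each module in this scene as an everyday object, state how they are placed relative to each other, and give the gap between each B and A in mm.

A is a table. B is a stool. Two stools sit around the table at the −y, −x sides. The gap between each stool and the table is 160 mm.

Each stool's nearest face is 160 mm from the table's bounding box.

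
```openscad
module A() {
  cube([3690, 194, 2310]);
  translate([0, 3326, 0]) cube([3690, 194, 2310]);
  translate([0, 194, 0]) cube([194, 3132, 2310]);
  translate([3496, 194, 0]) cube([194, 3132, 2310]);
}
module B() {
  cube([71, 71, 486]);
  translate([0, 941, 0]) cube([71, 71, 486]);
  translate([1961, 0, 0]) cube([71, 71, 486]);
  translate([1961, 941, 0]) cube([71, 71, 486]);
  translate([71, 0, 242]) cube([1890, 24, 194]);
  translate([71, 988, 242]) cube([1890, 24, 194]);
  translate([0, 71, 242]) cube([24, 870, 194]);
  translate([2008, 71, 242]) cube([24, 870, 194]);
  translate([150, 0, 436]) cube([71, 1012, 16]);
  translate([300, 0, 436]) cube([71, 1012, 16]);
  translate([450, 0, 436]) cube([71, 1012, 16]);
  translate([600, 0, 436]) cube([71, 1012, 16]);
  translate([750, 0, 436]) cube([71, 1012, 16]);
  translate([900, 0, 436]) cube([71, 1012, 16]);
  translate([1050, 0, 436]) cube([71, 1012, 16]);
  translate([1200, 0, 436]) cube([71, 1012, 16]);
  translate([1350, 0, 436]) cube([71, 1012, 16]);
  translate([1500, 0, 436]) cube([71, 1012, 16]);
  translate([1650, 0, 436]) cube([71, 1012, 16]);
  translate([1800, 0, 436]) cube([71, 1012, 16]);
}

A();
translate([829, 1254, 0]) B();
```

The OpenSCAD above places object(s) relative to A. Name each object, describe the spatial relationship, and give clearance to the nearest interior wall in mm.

A is a house frame. B is a bed frame. The bed frame sits inside the house frame, centred. The clearance to the nearest interior wall is 635 mm.

Clearances: x = 635, y = 1060; minimum 635 mm.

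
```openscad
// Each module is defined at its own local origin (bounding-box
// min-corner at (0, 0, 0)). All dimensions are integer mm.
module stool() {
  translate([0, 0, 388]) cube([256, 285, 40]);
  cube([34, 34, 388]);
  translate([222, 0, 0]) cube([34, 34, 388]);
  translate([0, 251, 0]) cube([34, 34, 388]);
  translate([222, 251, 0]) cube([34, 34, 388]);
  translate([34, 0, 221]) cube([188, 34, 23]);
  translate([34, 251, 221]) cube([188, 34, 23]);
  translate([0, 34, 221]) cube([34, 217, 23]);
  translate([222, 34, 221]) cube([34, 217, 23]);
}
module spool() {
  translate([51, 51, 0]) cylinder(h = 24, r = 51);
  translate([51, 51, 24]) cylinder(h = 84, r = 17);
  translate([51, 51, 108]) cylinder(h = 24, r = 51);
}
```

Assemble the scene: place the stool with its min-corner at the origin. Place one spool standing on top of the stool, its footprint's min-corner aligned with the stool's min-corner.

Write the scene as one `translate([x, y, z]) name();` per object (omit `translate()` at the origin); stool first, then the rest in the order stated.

stool();
translate([0, 0, 428]) spool();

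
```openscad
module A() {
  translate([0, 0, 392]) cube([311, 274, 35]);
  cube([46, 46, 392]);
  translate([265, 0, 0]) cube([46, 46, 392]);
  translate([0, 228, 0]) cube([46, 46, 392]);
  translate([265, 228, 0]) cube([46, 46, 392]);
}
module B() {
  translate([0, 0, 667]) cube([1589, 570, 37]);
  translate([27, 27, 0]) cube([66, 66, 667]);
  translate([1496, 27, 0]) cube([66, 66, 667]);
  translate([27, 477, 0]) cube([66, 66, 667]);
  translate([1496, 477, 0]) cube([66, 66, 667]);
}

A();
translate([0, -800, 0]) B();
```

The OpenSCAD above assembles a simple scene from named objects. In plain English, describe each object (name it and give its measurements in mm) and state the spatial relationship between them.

A is a simple wooden stool: a rectangular seat 311 mm (x) by 274 mm (y), 35 mm thick, top face at z = 427 mm, on four square legs, each 46×46 mm in cross-section. The legs rest on z = 0, each flush with a corner of the seat.

B is a table: top 1589 mm (x) × 570 mm (y), 37 mm thick, upper face at z = 704 mm, on four 66×66 mm square legs, each inset 27 mm from the nearest pair of top edges, running from z = 0 to the bottom of the top.

The table is on the floor beside the stool on its −y side.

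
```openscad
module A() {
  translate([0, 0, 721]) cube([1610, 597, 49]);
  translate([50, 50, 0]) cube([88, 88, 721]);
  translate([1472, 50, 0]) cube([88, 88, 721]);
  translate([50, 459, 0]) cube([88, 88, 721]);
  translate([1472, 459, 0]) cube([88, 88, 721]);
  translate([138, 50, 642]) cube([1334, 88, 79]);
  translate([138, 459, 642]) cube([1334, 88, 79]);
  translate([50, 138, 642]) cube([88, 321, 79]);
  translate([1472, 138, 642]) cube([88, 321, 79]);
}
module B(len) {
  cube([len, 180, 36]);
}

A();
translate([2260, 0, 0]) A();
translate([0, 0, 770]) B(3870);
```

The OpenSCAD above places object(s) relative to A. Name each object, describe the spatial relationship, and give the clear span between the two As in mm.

A is a table. B is a beam. A beam spans the tops of two tables. The clear span between the two tables is 650 mm.

Second table starts at x = 2260; first ends at x = 1610; clear span = 2260 − 1610 = 650 mm.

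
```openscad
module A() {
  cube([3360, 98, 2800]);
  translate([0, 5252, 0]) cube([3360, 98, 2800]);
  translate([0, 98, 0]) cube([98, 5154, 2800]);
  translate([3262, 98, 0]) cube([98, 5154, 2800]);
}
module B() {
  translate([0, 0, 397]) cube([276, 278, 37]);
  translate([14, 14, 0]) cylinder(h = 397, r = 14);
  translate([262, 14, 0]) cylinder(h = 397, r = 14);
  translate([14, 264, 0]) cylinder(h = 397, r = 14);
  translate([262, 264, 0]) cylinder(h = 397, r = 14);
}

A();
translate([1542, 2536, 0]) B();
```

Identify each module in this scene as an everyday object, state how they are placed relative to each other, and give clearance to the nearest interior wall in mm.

Clearances: x = 1444, y = 2438; minimum 1444 mm.

A is a house frame. B is a stool. The stool sits inside the house frame, centred. The clearance to the nearest interior wall is 1444 mm.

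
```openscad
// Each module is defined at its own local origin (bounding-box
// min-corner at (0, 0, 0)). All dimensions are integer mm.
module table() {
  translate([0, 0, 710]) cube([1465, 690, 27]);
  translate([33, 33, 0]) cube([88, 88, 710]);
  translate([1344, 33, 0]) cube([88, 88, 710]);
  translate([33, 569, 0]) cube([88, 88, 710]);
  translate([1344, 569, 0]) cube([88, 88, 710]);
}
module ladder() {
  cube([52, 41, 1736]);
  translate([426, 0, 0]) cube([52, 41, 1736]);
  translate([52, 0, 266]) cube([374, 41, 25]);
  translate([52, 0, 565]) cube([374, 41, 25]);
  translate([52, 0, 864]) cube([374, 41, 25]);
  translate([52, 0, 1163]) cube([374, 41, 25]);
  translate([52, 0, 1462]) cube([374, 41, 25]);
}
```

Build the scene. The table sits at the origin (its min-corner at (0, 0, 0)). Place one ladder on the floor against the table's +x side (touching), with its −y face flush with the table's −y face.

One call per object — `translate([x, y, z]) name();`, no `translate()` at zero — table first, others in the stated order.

table();
translate([1465, 0, 0]) ladder();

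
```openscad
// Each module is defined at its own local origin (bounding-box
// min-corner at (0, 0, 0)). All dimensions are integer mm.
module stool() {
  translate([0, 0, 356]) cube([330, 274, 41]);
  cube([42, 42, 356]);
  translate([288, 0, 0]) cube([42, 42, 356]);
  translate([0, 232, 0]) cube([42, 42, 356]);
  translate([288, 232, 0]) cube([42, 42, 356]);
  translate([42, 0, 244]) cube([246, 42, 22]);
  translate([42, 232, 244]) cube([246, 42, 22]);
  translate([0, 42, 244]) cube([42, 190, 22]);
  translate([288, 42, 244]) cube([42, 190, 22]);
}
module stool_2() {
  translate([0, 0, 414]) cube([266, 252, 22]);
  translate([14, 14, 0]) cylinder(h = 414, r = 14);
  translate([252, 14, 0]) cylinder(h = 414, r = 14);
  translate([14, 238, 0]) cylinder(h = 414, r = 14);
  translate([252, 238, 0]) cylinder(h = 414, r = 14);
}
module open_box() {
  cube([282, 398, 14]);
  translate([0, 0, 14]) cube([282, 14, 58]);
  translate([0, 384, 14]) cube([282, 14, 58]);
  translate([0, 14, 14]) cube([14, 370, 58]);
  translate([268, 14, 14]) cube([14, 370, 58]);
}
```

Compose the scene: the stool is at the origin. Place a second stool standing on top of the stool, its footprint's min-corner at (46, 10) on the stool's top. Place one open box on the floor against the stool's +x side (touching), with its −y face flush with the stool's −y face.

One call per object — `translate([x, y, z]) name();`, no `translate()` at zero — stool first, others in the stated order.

stool();
translate([46, 10, 397]) stool_2();
translate([330, 0, 0]) open_box();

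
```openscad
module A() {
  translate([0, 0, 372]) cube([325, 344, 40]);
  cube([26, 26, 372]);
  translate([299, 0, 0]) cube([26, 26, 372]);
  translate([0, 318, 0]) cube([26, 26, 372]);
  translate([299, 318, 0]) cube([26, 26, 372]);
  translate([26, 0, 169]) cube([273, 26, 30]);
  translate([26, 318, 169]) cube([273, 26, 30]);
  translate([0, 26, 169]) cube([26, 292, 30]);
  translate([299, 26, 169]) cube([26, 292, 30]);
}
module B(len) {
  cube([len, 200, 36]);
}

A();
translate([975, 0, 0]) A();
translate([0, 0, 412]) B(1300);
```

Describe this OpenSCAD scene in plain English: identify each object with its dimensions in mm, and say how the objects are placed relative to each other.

A is a simple wooden stool: a rectangular seat 325 mm (x) by 344 mm (y), 40 mm thick, top face at z = 412 mm, on four square legs, each 26×26 mm in cross-section. The legs rest on z = 0, each flush with a corner of the seat. Four stretchers, 26 mm wide and 30 mm tall, connect adjacent legs with their undersides at z = 169 mm, each running between the inner faces of the legs it joins and aligned with the legs' outer faces on the other axis.

B is a rectangular beam 1300 mm long (x), 200 mm deep (y), 36 mm thick (z).

The beam spans the tops of two stools placed 650 mm apart, resting at z = 412 mm.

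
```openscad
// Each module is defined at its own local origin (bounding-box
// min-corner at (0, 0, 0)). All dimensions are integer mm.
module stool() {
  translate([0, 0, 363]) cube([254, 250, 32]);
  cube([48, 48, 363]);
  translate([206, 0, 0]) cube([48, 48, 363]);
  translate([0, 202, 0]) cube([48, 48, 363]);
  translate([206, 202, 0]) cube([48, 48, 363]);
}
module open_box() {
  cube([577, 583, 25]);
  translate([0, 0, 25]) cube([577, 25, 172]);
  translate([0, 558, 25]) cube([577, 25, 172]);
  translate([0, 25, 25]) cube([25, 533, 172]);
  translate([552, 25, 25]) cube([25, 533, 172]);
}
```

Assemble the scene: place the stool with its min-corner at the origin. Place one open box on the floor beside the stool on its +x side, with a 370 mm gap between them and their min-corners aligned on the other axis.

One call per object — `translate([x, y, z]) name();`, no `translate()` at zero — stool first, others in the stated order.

stool();
translate([624, 0, 0]) open_box();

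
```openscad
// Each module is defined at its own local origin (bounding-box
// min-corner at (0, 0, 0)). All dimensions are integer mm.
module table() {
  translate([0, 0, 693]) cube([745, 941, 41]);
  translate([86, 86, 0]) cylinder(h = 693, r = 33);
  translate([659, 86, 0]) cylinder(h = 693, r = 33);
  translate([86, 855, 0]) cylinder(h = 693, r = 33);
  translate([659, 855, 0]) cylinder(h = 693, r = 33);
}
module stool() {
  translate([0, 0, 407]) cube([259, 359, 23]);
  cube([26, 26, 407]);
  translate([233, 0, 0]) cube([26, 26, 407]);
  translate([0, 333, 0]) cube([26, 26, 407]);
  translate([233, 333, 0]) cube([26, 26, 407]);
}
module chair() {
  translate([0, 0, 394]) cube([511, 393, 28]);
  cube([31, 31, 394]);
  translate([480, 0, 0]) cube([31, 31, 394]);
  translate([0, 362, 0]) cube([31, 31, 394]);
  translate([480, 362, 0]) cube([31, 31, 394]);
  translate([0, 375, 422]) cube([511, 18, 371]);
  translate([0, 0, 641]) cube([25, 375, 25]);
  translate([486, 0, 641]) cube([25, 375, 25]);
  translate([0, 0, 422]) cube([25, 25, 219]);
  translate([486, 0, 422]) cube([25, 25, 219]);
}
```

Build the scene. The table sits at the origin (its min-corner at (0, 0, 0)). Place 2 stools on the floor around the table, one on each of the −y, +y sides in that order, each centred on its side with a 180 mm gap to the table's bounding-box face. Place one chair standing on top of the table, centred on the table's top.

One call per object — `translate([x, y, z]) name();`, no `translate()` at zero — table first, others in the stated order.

table();
translate([243, -539, 0]) stool();
translate([243, 1121, 0]) stool();
translate([117, 274, 734]) chair();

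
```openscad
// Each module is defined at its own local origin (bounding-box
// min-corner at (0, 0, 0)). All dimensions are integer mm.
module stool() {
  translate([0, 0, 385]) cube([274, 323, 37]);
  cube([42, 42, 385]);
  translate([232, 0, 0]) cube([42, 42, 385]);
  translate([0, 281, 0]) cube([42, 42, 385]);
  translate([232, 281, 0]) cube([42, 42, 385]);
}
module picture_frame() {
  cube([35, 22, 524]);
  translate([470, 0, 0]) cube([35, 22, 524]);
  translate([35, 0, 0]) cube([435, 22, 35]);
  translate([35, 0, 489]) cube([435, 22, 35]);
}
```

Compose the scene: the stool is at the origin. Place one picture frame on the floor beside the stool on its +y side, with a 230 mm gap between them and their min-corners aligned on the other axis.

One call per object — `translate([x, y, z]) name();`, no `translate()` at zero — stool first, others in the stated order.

stool();
translate([0, 553, 0]) picture_frame();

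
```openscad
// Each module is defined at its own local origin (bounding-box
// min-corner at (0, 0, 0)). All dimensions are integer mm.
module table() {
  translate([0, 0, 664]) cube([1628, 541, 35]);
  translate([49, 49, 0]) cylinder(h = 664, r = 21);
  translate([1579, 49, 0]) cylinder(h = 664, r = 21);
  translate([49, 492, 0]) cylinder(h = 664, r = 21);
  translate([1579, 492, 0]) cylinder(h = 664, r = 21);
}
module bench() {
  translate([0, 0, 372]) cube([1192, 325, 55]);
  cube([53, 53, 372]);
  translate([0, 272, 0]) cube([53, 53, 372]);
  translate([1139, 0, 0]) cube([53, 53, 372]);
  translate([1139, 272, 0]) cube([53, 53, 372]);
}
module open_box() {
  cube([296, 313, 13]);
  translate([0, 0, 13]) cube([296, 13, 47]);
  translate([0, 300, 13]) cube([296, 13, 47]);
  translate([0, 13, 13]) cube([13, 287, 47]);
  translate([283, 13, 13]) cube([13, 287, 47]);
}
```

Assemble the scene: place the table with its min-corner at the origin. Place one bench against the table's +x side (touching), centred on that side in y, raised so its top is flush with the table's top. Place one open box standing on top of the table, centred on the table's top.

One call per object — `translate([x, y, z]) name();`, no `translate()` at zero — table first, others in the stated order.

table();
translate([1628, 108, 272]) bench();
translate([666, 114, 699]) open_box();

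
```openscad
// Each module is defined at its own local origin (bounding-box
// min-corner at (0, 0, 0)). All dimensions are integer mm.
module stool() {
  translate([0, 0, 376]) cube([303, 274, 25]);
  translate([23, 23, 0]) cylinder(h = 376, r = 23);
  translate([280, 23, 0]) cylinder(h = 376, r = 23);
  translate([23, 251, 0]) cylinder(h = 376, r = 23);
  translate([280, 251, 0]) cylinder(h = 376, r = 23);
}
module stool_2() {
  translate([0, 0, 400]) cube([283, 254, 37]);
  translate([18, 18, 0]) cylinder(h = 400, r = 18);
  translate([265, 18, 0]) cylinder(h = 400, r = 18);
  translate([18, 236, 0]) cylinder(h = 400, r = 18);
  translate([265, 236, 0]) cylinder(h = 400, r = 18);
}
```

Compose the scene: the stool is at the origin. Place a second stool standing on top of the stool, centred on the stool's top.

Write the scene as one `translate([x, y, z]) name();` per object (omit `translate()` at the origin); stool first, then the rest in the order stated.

stool();
translate([10, 10, 401]) stool_2();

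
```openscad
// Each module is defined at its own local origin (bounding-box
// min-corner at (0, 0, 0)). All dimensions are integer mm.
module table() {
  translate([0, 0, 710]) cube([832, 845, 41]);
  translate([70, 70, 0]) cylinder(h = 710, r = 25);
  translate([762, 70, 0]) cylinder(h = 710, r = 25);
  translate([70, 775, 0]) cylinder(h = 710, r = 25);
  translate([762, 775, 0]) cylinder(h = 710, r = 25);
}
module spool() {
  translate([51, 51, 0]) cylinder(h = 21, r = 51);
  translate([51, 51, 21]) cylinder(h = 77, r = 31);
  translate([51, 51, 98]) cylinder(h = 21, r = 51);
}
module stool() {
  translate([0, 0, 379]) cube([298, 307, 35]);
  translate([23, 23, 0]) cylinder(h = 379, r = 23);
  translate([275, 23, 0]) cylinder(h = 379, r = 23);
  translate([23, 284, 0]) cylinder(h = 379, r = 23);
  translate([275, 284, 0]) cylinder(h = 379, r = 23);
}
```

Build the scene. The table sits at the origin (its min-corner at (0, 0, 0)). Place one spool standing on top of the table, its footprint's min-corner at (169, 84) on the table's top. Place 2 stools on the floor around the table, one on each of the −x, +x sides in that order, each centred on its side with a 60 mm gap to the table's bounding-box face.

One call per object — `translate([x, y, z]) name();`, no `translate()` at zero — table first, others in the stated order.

table();
translate([169, 84, 751]) spool();
translate([-358, 269, 0]) stool();
translate([892, 269, 0]) stool();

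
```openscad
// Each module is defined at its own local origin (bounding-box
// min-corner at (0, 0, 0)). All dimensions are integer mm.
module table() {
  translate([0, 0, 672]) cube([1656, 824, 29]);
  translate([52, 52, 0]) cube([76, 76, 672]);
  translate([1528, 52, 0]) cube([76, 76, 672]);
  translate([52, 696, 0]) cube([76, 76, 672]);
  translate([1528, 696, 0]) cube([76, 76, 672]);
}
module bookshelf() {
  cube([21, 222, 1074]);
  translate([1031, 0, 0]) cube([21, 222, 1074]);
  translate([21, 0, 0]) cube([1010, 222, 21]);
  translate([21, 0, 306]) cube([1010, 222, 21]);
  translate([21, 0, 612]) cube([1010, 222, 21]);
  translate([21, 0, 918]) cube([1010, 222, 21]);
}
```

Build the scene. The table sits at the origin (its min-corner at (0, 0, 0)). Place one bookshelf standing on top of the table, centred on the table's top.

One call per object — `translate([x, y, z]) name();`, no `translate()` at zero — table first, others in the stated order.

table();
translate([302, 301, 701]) bookshelf();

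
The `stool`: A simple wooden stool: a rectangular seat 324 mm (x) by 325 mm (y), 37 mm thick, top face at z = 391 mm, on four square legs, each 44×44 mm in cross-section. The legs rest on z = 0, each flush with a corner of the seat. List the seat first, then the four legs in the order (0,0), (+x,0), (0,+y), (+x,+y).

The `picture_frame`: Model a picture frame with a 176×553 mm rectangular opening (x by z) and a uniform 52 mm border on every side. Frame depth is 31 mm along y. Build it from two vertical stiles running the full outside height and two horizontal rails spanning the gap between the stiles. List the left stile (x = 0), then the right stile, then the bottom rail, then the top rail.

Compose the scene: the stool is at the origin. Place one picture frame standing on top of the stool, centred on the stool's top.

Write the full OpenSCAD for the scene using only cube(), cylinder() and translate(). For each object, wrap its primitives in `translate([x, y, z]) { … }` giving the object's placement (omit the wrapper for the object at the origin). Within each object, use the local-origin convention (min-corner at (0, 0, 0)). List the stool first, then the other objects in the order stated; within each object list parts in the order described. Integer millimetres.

translate([0, 0, 354]) cube([324, 325, 37]);
cube([44, 44, 354]);
translate([280, 0, 0]) cube([44, 44, 354]);
translate([0, 281, 0]) cube([44, 44, 354]);
translate([280, 281, 0]) cube([44, 44, 354]);
translate([22, 147, 391]) {
  cube([52, 31, 657]);
  translate([228, 0, 0]) cube([52, 31, 657]);
  translate([52, 0, 0]) cube([176, 31, 52]);
  translate([52, 0, 605]) cube([176, 31, 52]);
}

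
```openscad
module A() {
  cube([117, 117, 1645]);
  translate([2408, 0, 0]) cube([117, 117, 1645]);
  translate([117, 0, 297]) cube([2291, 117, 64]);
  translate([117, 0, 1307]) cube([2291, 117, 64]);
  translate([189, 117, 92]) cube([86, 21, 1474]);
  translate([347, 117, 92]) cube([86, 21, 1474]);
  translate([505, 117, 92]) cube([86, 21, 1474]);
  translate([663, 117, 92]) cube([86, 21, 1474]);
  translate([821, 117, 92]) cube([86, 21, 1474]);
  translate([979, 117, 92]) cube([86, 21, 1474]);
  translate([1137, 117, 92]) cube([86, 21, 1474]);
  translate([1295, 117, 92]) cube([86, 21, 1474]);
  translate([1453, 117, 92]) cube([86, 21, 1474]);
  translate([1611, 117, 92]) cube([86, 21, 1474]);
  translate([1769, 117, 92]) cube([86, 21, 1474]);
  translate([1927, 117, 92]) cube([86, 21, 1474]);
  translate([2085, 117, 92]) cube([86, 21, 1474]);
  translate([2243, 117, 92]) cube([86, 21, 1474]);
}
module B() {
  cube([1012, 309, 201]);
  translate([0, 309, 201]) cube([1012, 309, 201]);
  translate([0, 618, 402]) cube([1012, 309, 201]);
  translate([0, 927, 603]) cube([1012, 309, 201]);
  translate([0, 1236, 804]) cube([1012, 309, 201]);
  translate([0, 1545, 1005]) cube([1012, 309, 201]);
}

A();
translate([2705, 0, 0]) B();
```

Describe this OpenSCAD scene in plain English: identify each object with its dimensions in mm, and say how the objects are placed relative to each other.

A is a fence section. Two 117×117 mm posts, 1645 mm tall, stand on the floor with a clear span of 2291 mm between their inner faces. Two horizontal rails of 117×64 mm section span the gap between the posts with their undersides at z = 297 mm and z = 1307 mm, flush with the posts' −y face. 14 pickets, each 86 mm wide, 21 mm thick and 1474 mm tall, are fixed to the +y face of the rails with their bottoms at z = 92 mm, evenly spaced across the span with equal gaps (rounded down to the nearest mm) at the −x end and between each pair — any rounding remainder accumulates at the +x end.

B is a run of 6 identical solid stair steps. Each tread is 1012×309 mm and each step block is 201 mm high. Step 1 rests on the floor; step k is offset from step 1 by (k−1)×309 mm in y and (k−1)×201 mm in z.

The staircase is on the floor beside the fence section on its +x side.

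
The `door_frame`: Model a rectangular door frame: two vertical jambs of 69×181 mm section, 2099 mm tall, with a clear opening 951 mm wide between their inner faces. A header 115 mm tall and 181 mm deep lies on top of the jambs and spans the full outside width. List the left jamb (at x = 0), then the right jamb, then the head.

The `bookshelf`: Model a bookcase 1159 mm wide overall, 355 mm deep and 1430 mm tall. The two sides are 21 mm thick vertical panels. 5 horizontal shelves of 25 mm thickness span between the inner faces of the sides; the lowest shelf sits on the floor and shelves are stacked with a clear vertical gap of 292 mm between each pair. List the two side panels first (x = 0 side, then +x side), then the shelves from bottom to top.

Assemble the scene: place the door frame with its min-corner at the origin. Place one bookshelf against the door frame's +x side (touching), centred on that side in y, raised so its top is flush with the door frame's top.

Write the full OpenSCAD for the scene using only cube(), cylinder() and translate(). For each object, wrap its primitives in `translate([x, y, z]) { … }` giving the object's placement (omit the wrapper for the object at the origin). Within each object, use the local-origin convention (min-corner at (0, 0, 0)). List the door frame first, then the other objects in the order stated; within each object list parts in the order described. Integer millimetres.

cube([69, 181, 2099]);
translate([1020, 0, 0]) cube([69, 181, 2099]);
translate([0, 0, 2099]) cube([1089, 181, 115]);
translate([1089, -87, 784]) {
  cube([21, 355, 1430]);
  translate([1138, 0, 0]) cube([21, 355, 1430]);
  translate([21, 0, 0]) cube([1117, 355, 25]);
  translate([21, 0, 317]) cube([1117, 355, 25]);
  translate([21, 0, 634]) cube([1117, 355, 25]);
  translate([21, 0, 951]) cube([1117, 355, 25]);
  translate([21, 0, 1268]) cube([1117, 355, 25]);
}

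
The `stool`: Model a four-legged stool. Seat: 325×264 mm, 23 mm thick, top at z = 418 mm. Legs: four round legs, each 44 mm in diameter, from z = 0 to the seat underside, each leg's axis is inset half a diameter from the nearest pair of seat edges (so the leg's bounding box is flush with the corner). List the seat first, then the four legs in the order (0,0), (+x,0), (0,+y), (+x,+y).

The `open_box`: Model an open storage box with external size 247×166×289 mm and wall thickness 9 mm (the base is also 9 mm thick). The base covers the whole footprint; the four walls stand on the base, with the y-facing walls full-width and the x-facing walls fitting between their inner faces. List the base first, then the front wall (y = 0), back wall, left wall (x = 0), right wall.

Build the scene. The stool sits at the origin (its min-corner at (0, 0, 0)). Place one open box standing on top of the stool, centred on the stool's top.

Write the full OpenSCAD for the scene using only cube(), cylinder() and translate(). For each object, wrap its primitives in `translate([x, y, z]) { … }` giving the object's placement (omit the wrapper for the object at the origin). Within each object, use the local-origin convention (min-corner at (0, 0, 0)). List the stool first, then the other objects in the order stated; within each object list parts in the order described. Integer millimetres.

translate([0, 0, 395]) cube([325, 264, 23]);
translate([22, 22, 0]) cylinder(h = 395, r = 22);
translate([303, 22, 0]) cylinder(h = 395, r = 22);
translate([22, 242, 0]) cylinder(h = 395, r = 22);
translate([303, 242, 0]) cylinder(h = 395, r = 22);
translate([39, 49, 418]) {
  cube([247, 166, 9]);
  translate([0, 0, 9]) cube([247, 9, 280]);
  translate([0, 157, 9]) cube([247, 9, 280]);
  translate([0, 9, 9]) cube([9, 148, 280]);
  translate([238, 9, 9]) cube([9, 148, 280]);
}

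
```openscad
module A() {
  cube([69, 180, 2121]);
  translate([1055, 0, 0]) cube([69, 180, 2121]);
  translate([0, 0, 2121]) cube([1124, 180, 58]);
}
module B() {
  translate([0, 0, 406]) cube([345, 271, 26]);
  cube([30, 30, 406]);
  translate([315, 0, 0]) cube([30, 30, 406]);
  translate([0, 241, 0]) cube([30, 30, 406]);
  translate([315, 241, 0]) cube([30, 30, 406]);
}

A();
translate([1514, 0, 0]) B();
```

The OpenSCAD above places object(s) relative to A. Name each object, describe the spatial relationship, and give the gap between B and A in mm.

A is a door frame. B is a stool. The stool is on the floor beside the door frame on its +x side. The gap between the stool and the door frame is 390 mm.

The stool's nearest face is 390 mm from the door frame's +x face.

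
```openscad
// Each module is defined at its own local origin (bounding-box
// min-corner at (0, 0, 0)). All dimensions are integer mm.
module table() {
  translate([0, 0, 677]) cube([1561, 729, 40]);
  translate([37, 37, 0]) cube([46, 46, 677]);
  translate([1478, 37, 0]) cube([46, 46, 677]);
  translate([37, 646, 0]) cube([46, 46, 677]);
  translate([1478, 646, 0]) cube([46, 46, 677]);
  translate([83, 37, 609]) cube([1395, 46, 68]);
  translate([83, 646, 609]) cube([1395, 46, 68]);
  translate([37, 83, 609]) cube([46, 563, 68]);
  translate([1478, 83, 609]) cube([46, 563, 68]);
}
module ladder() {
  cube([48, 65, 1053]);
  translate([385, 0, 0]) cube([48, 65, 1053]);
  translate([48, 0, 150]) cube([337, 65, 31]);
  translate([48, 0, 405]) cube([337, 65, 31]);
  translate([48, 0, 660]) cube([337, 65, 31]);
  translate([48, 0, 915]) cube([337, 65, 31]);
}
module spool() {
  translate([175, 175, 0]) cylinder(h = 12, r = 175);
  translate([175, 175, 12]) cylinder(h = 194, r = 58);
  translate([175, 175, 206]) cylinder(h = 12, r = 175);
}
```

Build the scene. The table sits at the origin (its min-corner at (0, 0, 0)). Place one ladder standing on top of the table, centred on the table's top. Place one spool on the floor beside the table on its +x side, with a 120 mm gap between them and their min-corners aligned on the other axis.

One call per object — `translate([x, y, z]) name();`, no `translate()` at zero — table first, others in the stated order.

table();
translate([564, 332, 717]) ladder();
translate([1681, 0, 0]) spool();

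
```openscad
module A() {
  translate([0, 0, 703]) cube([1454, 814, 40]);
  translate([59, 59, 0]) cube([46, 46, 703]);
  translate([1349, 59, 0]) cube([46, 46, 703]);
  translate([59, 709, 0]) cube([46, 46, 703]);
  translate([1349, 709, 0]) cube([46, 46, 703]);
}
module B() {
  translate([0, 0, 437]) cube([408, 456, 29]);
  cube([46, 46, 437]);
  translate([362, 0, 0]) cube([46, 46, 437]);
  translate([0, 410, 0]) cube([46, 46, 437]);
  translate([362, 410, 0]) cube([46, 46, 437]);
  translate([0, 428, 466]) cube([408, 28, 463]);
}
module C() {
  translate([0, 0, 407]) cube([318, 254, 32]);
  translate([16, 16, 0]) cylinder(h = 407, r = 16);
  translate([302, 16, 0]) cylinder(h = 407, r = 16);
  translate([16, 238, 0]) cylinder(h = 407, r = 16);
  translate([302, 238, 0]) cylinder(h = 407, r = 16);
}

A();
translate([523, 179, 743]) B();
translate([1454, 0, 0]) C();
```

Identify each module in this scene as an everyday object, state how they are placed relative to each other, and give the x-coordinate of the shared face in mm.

A is a table. B is a chair. C is a stool. The chair is on top of the table, centred. The stool is against the table's +x side, with their −y faces flush. The x-coordinate of the shared face is 1454 mm.

The table's +x face and the stool's −x face are both at x = 1454 mm.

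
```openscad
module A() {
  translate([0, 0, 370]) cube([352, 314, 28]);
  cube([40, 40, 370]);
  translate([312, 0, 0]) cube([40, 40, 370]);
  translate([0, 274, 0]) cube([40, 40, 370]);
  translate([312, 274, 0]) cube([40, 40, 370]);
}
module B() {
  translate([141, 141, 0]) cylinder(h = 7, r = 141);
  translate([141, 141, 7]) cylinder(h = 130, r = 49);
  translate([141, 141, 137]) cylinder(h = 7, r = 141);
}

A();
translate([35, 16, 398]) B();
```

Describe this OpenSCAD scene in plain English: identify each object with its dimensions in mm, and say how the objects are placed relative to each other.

A is a four-legged stool. The seat is 352×314 mm, 28 mm thick, top at z = 398 mm. It stands on four square legs, each 40×40 mm in cross-section, from z = 0 to the seat underside, each flush with a corner of the seat.

B is a spool: two coaxial disc flanges of radius 141 mm and thickness 7 mm, joined by a core cylinder of radius 49 mm and height 130 mm. The lower flange rests on z = 0 and the three cylinders share a vertical axis.

The spool is on top of the stool, centred.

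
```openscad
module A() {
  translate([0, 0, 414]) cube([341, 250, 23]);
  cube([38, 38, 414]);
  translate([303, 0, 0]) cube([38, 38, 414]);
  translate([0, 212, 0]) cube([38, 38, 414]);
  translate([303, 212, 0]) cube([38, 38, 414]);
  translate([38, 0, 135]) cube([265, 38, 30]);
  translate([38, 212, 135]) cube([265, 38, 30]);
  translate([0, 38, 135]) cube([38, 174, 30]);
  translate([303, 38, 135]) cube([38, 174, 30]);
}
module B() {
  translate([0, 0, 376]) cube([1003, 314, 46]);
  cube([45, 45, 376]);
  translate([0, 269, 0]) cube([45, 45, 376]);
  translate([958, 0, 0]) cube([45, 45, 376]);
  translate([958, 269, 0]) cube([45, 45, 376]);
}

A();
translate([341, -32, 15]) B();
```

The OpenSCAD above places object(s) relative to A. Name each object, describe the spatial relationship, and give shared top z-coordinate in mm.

Both tops at z = 437 mm.

A is a stool. B is a bench. The bench is beside the stool with their tops flush at z = 437. The shared top z-coordinate is 437 mm.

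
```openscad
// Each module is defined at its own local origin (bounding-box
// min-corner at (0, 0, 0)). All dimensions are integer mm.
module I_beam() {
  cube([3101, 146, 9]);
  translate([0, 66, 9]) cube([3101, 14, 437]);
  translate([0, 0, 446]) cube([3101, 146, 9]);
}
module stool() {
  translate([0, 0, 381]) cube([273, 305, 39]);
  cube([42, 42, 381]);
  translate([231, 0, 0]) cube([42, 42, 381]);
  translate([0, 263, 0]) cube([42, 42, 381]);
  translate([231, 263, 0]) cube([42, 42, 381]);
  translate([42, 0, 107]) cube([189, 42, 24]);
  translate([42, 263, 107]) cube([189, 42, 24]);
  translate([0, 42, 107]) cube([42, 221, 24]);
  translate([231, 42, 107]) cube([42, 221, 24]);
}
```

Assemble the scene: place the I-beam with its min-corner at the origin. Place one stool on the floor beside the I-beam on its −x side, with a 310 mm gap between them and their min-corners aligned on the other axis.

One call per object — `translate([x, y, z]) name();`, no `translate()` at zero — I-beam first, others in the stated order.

I_beam();
translate([-583, 0, 0]) stool();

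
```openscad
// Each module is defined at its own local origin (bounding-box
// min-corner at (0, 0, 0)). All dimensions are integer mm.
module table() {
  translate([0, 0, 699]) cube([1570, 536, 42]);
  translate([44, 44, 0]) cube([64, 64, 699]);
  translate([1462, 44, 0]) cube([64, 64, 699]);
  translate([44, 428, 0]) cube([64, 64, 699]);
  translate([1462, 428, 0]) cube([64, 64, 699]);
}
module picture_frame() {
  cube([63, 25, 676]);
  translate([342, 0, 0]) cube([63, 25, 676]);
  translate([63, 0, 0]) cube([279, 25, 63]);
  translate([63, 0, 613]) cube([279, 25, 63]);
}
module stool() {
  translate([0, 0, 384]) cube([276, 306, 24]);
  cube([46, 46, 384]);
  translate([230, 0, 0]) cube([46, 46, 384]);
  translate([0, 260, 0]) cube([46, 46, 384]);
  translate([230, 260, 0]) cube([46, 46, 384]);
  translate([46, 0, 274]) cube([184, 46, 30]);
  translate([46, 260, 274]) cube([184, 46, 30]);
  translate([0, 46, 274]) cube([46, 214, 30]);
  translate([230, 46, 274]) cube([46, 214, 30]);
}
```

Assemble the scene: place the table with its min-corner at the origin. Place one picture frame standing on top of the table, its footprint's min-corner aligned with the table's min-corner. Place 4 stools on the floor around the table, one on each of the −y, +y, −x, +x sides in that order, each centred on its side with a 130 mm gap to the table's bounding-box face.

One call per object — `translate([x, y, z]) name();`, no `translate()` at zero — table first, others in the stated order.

table();
translate([0, 0, 741]) picture_frame();
translate([647, -436, 0]) stool();
translate([647, 666, 0]) stool();
translate([-406, 115, 0]) stool();
translate([1700, 115, 0]) stool();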